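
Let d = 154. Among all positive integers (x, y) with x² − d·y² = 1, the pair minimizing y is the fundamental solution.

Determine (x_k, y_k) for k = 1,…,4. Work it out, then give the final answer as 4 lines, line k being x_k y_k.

√154 = [12; 2,2,3,1,2,1,3,2,2,24, …], period ℓ=10 (even) → k=9
k=0  a_k=12  p_k/q_k = 12/1
k=1  a_k=2  p_k/q_k = 25/2
k=2  a_k=2  p_k/q_k = 62/5
k=3  a_k=3  p_k/q_k = 211/17
k=4  a_k=1  p_k/q_k = 273/22
k=5  a_k=2  p_k/q_k = 757/61
k=6  a_k=1  p_k/q_k = 1030/83
k=7  a_k=3  p_k/q_k = 3847/310
k=8  a_k=2  p_k/q_k = 8724/703
k=9  a_k=2  p_k/q_k = 21295/1716
fundamental: x₁=21295, y₁=1716  (since 453477025 − 154·2944656 = 1)
(x_2, y_2) = (21295·21295 + 154·1716·1716, 21295·1716 + 1716·21295) = (906954049, 73084440)
(x_3, y_3) = (21295·906954049 + 154·1716·73084440, 21295·73084440 + 1716·906954049) = (38627172925615, 3112666297884)
(x_4, y_4) = (21295·38627172925615 + 154·1716·3112666297884, 21295·3112666297884 + 1716·38627172925615) = (1645131293994988801, 132568457553795120)

21295 1716
906954049 73084440
38627172925615 3112666297884
1645131293994988801 132568457553795120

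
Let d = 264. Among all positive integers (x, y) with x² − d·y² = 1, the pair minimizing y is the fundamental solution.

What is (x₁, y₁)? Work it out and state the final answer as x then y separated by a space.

65 4

d=264: √d = [16; 4,32] (ℓ=2, even), read p_1/q_1
step 0: (16, 1)  from 16·(1,0) + (0,1)
step 1: (65, 4)  from 4·(16,1) + (1,0)
fundamental: x₁=65, y₁=4  (since 4225 − 264·16 = 1)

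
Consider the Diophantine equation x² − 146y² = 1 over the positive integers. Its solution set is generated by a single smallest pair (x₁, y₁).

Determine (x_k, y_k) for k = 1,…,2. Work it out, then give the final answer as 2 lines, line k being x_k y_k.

145 12
42049 3480

d=146: √d = [12; 12,24] (ℓ=2, even), read p_1/q_1
step 0: (12, 1)  from 12·(1,0) + (0,1)
step 1: (145, 12)  from 12·(12,1) + (1,0)
→ (145, 12).  Check: 145²=21025, 146·12²=21024, difference 1.
k=2:  x_2 = 145·145+146·12·12 = 42049,  y_2 = 145·12+12·145 = 3480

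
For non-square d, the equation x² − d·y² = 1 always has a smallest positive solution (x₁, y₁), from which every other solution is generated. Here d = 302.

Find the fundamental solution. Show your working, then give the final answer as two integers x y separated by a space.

4276623 246092

d=302: √d = [17; 2,1,1,1,4,…,1,2,34] (ℓ=16, even), read p_15/q_15
i=0: a=17 ⇒ p=17, q=1
i=1: a=2 ⇒ p=35, q=2
i=2: a=1 ⇒ p=52, q=3
i=3: a=1 ⇒ p=87, q=5
i=4: a=1 ⇒ p=139, q=8
i=5: a=4 ⇒ p=643, q=37
…
i=10: a=2 ⇒ p=107675, q=6196
i=11: a=4 ⇒ p=467281, q=26889
i=12: a=1 ⇒ p=574956, q=33085
i=13: a=1 ⇒ p=1042237, q=59974
i=14: a=1 ⇒ p=1617193, q=93059
i=15: a=2 ⇒ p=4276623, q=246092
(x₁, y₁) = (4276623, 246092);  4276623² − 302·246092² = 1 ✓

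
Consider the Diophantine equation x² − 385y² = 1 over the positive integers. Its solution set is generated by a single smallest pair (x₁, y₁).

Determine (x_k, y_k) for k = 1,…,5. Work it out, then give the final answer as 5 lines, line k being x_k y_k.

d=385: √d = [19; 1,1,1,1,1,…,1,1,38] (ℓ=16, even), read p_15/q_15
step 0: (19, 1)  from 19·(1,0) + (0,1)
step 1: (20, 1)  from 1·(19,1) + (1,0)
step 2: (39, 2)  from 1·(20,1) + (19,1)
step 3: (59, 3)  from 1·(39,2) + (20,1)
step 4: (98, 5)  from 1·(59,3) + (39,2)
step 5: (157, 8)  from 1·(98,5) + (59,3)
step 6: (569, 29)  from 3·(157,8) + (98,5)
step 7: (726, 37)  from 1·(569,29) + (157,8)
step 8: (2021, 103)  from 2·(726,37) + (569,29)
step 9: (2747, 140)  from 1·(2021,103) + (726,37)
step 10: (10262, 523)  from 3·(2747,140) + (2021,103)
step 11: (13009, 663)  from 1·(10262,523) + (2747,140)
step 12: (23271, 1186)  from 1·(13009,663) + (10262,523)
step 13: (36280, 1849)  from 1·(23271,1186) + (13009,663)
step 14: (59551, 3035)  from 1·(36280,1849) + (23271,1186)
step 15: (95831, 4884)  from 1·(59551,3035) + (36280,1849)
→ (95831, 4884).  Check: 95831²=9183580561, 385·4884²=9183580560, difference 1.
k=2:  x_2 = 95831·95831+385·4884·4884 = 18367161121,  y_2 = 95831·4884+4884·95831 = 936077208
k=3:  x_3 = 95831·18367161121+385·4884·936077208 = 3520286834677271,  y_3 = 95831·936077208+4884·18367161121 = 179410429834812
k=4:  x_4 = 95831·3520286834677271+385·4884·179410429834812 = 674705215289547953281,  y_4 = 95831·179410429834812+4884·3520286834677271 = 34386161802063660336
k=5:  x_5 = 95831·674705215289547953281+385·4884·34386161802063660336 = 129315350969305052987065751,  y_5 = 95831·34386161802063660336+4884·674705215289547953281 = 6590520543127714837483620

95831 4884
18367161121 936077208
3520286834677271 179410429834812
674705215289547953281 34386161802063660336
129315350969305052987065751 6590520543127714837483620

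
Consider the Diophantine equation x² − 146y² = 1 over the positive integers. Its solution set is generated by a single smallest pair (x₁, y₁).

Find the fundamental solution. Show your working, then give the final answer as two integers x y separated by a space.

145 12

√146 → a₀=12, period (12,24); ℓ=2 even so k=1
a_0=12:  p_0=12·1+0=12,  q_0=12·0+1=1
a_1=12:  p_1=12·12+1=145,  q_1=12·1+0=12
(x₁, y₁) = (145, 12);  145² − 146·12² = 1 ✓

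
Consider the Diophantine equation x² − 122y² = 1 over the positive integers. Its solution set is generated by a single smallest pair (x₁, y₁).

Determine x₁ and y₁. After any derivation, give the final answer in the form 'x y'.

[11; 22] for √122; ℓ=1 ⇒ convergent index 1
k=0  a_k=11  p_k/q_k = 11/1
k=1  a_k=22  p_k/q_k = 243/22
→ (243, 22).  Check: 243²=59049, 122·22²=59048, difference 1.

243 22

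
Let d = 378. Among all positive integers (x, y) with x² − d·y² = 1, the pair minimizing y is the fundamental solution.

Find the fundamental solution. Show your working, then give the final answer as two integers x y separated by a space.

√378 = [19; 2,3,1,4,1,3,2,38, …], period ℓ=8 (even) → k=7
a_0=19:  p_0=19·1+0=19,  q_0=19·0+1=1
…
a_2=3:  p_2=3·39+19=136,  q_2=3·2+1=7
…
a_4=4:  p_4=4·175+136=836,  q_4=4·9+7=43
a_5=1:  p_5=1·836+175=1011,  q_5=1·43+9=52
a_6=3:  p_6=3·1011+836=3869,  q_6=3·52+43=199
a_7=2:  p_7=2·3869+1011=8749,  q_7=2·199+52=450
(x₁, y₁) = (8749, 450);  8749² − 378·450² = 1 ✓

8749 450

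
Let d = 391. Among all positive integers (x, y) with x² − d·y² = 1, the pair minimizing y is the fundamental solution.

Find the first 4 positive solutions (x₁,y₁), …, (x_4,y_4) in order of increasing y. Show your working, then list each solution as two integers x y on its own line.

d=391: √d = [19; 1,3,2,2,1,…,3,1,38] (ℓ=16, even), read p_15/q_15
a_0=19:  p_0=19·1+0=19,  q_0=19·0+1=1
a_1=1:  p_1=1·19+1=20,  q_1=1·1+0=1
a_2=3:  p_2=3·20+19=79,  q_2=3·1+1=4
a_3=2:  p_3=2·79+20=178,  q_3=2·4+1=9
…
a_5=1:  p_5=1·435+178=613,  q_5=1·22+9=31
…
a_7=2:  p_7=2·1048+613=2709,  q_7=2·53+31=137
a_8=19:  p_8=19·2709+1048=52519,  q_8=19·137+53=2656
a_9=2:  p_9=2·52519+2709=107747,  q_9=2·2656+137=5449
…
a_11=1:  p_11=1·160266+107747=268013,  q_11=1·8105+5449=13554
…
a_14=3:  p_14=3·1660597+696292=5678083,  q_14=3·83980+35213=287153
a_15=1:  p_15=1·5678083+1660597=7338680,  q_15=1·287153+83980=371133
→ (7338680, 371133).  Check: 7338680²=53856224142400, 391·371133²=53856224142399, difference 1.
n=2: (7338680,371133)∘(7338680,371133) = (7338680·7338680+391·371133·371133, 7338680·371133+371133·7338680) = (107712448284799,5447252648880)
n=3: (107712448284799,5447252648880)∘(7338680,371133) = (7338680·107712448284799+391·371133·5447252648880, 7338680·5447252648880+371133·107712448284799) = (1580934379957370111960,79951288138564985667)
n=4: (1580934379957370111960,79951288138564985667)∘(7338680,371133) = (7338680·1580934379957370111960+391·371133·79951288138564985667, 7338680·79951288138564985667+371133·1580934379957370111960) = (23203943031010998074028940801,1173473838473442730776750240)

7338680 371133
107712448284799 5447252648880
1580934379957370111960 79951288138564985667
23203943031010998074028940801 1173473838473442730776750240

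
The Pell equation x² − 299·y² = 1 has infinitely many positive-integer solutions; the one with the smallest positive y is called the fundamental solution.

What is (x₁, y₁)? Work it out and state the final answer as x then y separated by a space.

415 24

[17; 3,2,3,34] for √299; ℓ=4 ⇒ convergent index 3
k=0  a_k=17  p_k/q_k = 17/1
k=1  a_k=3  p_k/q_k = 52/3
k=2  a_k=2  p_k/q_k = 121/7
k=3  a_k=3  p_k/q_k = 415/24
(x₁, y₁) = (415, 24);  415² − 299·24² = 1 ✓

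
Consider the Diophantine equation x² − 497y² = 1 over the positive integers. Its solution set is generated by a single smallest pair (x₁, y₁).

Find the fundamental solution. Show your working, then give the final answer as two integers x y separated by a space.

1201887 53912

√497 → a₀=22, period (3,2,2,5,6,5,2,2,3,44); ℓ=10 even so k=9
a_0=22:  p_0=22·1+0=22,  q_0=22·0+1=1
…
a_2=2:  p_2=2·67+22=156,  q_2=2·3+1=7
…
a_5=6:  p_5=6·2051+379=12685,  q_5=6·92+17=569
…
a_8=2:  p_8=2·143637+65476=352750,  q_8=2·6443+2937=15823
a_9=3:  p_9=3·352750+143637=1201887,  q_9=3·15823+6443=53912
fundamental: x₁=1201887, y₁=53912  (since 1444532360769 − 497·2906503744 = 1)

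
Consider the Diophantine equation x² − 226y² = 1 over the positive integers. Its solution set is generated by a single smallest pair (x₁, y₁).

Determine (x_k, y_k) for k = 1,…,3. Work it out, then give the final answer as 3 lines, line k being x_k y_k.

451 30
406801 27060
366934051 24408090

[15; 30] for √226; ℓ=1 ⇒ convergent index 1
a_0=15:  p_0=15·1+0=15,  q_0=15·0+1=1
a_1=30:  p_1=30·15+1=451,  q_1=30·1+0=30
(x₁, y₁) = (451, 30);  451² − 226·30² = 1 ✓
k=2:  x_2 = 451·451+226·30·30 = 406801,  y_2 = 451·30+30·451 = 27060
k=3:  x_3 = 451·406801+226·30·27060 = 366934051,  y_3 = 451·27060+30·406801 = 24408090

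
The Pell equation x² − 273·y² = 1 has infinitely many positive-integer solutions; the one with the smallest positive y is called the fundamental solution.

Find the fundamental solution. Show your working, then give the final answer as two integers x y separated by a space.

√273 → a₀=16, period (1,1,10,1,1,32); ℓ=6 even so k=5
a_0=16:  p_0=16·1+0=16,  q_0=16·0+1=1
a_1=1:  p_1=1·16+1=17,  q_1=1·1+0=1
…
a_3=10:  p_3=10·33+17=347,  q_3=10·2+1=21
a_4=1:  p_4=1·347+33=380,  q_4=1·21+2=23
a_5=1:  p_5=1·380+347=727,  q_5=1·23+21=44
→ (727, 44).  Check: 727²=528529, 273·44²=528528, difference 1.

727 44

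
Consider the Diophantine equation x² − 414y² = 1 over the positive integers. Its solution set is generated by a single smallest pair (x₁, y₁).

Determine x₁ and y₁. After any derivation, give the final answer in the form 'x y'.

√414 → a₀=20, period (2,1,7,2,7,1,2,40); ℓ=8 even so k=7
step 0: (20, 1)  from 20·(1,0) + (0,1)
step 1: (41, 2)  from 2·(20,1) + (1,0)
step 2: (61, 3)  from 1·(41,2) + (20,1)
step 3: (468, 23)  from 7·(61,3) + (41,2)
…
step 5: (7447, 366)  from 7·(997,49) + (468,23)
step 6: (8444, 415)  from 1·(7447,366) + (997,49)
step 7: (24335, 1196)  from 2·(8444,415) + (7447,366)
→ (24335, 1196).  Check: 24335²=592192225, 414·1196²=592192224, difference 1.

24335 1196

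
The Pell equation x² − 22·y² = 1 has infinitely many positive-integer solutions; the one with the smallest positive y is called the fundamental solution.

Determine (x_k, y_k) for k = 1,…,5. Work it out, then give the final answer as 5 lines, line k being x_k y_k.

197 42
77617 16548
30580901 6519870
12048797377 2568812232
4747195585637 1012105499538

√22 = [4; 1,2,4,2,1,8, …], period ℓ=6 (even) → k=5
i=0: a=4 ⇒ p=4, q=1
i=1: a=1 ⇒ p=5, q=1
i=2: a=2 ⇒ p=14, q=3
…
i=4: a=2 ⇒ p=136, q=29
i=5: a=1 ⇒ p=197, q=42
fundamental: x₁=197, y₁=42  (since 38809 − 22·1764 = 1)
(x_2, y_2) = (197·197 + 22·42·42, 197·42 + 42·197) = (77617, 16548)
(x_3, y_3) = (197·77617 + 22·42·16548, 197·16548 + 42·77617) = (30580901, 6519870)
(x_4, y_4) = (197·30580901 + 22·42·6519870, 197·6519870 + 42·30580901) = (12048797377, 2568812232)
(x_5, y_5) = (197·12048797377 + 22·42·2568812232, 197·2568812232 + 42·12048797377) = (4747195585637, 1012105499538)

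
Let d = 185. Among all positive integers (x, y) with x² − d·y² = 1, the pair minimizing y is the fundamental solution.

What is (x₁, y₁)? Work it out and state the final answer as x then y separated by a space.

9249 680

[13; 1,1,1,1,26] for √185; ℓ=5 ⇒ convergent index 9
k=0  a_k=13  p_k/q_k = 13/1
k=1  a_k=1  p_k/q_k = 14/1
k=2  a_k=1  p_k/q_k = 27/2
k=3  a_k=1  p_k/q_k = 41/3
k=4  a_k=1  p_k/q_k = 68/5
k=5  a_k=26  p_k/q_k = 1809/133
k=6  a_k=1  p_k/q_k = 1877/138
k=7  a_k=1  p_k/q_k = 3686/271
k=8  a_k=1  p_k/q_k = 5563/409
k=9  a_k=1  p_k/q_k = 9249/680
→ (9249, 680).  Check: 9249²=85544001, 185·680²=85544000, difference 1.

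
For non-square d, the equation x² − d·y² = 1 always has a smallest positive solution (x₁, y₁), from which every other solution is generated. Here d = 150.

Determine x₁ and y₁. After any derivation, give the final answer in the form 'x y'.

[12; 4,24] for √150; ℓ=2 ⇒ convergent index 1
k=0  a_k=12  p_k/q_k = 12/1
k=1  a_k=4  p_k/q_k = 49/4
fundamental: x₁=49, y₁=4  (since 2401 − 150·16 = 1)

49 4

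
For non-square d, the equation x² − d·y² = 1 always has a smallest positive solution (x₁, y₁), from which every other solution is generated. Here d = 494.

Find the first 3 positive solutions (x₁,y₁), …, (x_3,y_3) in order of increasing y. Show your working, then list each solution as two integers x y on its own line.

[22; 4,2,2,1,2,1,2,2,4,44] for √494; ℓ=10 ⇒ convergent index 9
step 0: (22, 1)  from 22·(1,0) + (0,1)
step 1: (89, 4)  from 4·(22,1) + (1,0)
step 2: (200, 9)  from 2·(89,4) + (22,1)
step 3: (489, 22)  from 2·(200,9) + (89,4)
step 4: (689, 31)  from 1·(489,22) + (200,9)
step 5: (1867, 84)  from 2·(689,31) + (489,22)
step 6: (2556, 115)  from 1·(1867,84) + (689,31)
…
step 8: (16514, 743)  from 2·(6979,314) + (2556,115)
step 9: (73035, 3286)  from 4·(16514,743) + (6979,314)
fundamental: x₁=73035, y₁=3286  (since 5334111225 − 494·10797796 = 1)
n=2: (73035,3286)∘(73035,3286) = (73035·73035+494·3286·3286, 73035·3286+3286·73035) = (10668222449,479986020)
n=3: (10668222449,479986020)∘(73035,3286) = (73035·10668222449+494·3286·479986020, 73035·479986020+3286·10668222449) = (1558307253052395,70111557938114)

73035 3286
10668222449 479986020
1558307253052395 70111557938114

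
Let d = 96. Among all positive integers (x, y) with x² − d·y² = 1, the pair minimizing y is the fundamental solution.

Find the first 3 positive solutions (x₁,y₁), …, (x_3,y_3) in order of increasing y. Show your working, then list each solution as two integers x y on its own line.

√96 = [9; 1,3,1,18, …], period ℓ=4 (even) → k=3
i=0: a=9 ⇒ p=9, q=1
i=1: a=1 ⇒ p=10, q=1
i=2: a=3 ⇒ p=39, q=4
i=3: a=1 ⇒ p=49, q=5
→ (49, 5).  Check: 49²=2401, 96·5²=2400, difference 1.
n=2: (49,5)∘(49,5) = (49·49+96·5·5, 49·5+5·49) = (4801,490)
n=3: (4801,490)∘(49,5) = (49·4801+96·5·490, 49·490+5·4801) = (470449,48015)

49 5
4801 490
470449 48015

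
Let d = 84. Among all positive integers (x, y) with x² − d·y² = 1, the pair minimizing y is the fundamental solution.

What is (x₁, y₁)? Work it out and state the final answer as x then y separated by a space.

55 6

√84 → a₀=9, period (6,18); ℓ=2 even so k=1
step 0: (9, 1)  from 9·(1,0) + (0,1)
step 1: (55, 6)  from 6·(9,1) + (1,0)
fundamental: x₁=55, y₁=6  (since 3025 − 84·36 = 1)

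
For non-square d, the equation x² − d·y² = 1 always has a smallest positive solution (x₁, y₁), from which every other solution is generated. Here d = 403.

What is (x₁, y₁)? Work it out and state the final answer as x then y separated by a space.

669878 33369

√403 = [20; 13,2,1,3,1,3,1,2,13,40, …], period ℓ=10 (even) → k=9
a_0=20:  p_0=20·1+0=20,  q_0=20·0+1=1
…
a_3=1:  p_3=1·542+261=803,  q_3=1·27+13=40
…
a_5=1:  p_5=1·2951+803=3754,  q_5=1·147+40=187
…
a_8=2:  p_8=2·17967+14213=50147,  q_8=2·895+708=2498
a_9=13:  p_9=13·50147+17967=669878,  q_9=13·2498+895=33369
fundamental: x₁=669878, y₁=33369  (since 448736534884 − 403·1113490161 = 1)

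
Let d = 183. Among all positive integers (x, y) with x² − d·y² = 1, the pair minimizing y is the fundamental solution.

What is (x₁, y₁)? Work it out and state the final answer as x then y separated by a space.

487 36

[13; 1,1,8,1,1,26] for √183; ℓ=6 ⇒ convergent index 5
i=0: a=13 ⇒ p=13, q=1
i=1: a=1 ⇒ p=14, q=1
…
i=3: a=8 ⇒ p=230, q=17
i=4: a=1 ⇒ p=257, q=19
i=5: a=1 ⇒ p=487, q=36
(x₁, y₁) = (487, 36);  487² − 183·36² = 1 ✓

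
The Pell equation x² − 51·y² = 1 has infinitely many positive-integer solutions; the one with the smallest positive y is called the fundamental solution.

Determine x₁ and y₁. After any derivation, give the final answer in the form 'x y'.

50 7

[7; 7,14] for √51; ℓ=2 ⇒ convergent index 1
k=0  a_k=7  p_k/q_k = 7/1
k=1  a_k=7  p_k/q_k = 50/7
(x₁, y₁) = (50, 7);  50² − 51·7² = 1 ✓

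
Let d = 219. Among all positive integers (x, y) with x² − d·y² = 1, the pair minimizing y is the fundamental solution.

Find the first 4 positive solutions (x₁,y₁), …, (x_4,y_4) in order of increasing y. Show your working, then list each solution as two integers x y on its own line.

[14; 1,3,1,28] for √219; ℓ=4 ⇒ convergent index 3
k=0  a_k=14  p_k/q_k = 14/1
k=1  a_k=1  p_k/q_k = 15/1
k=2  a_k=3  p_k/q_k = 59/4
k=3  a_k=1  p_k/q_k = 74/5
fundamental: x₁=74, y₁=5  (since 5476 − 219·25 = 1)
n=2: (74,5)∘(74,5) = (74·74+219·5·5, 74·5+5·74) = (10951,740)
n=3: (10951,740)∘(74,5) = (74·10951+219·5·740, 74·740+5·10951) = (1620674,109515)
n=4: (1620674,109515)∘(74,5) = (74·1620674+219·5·109515, 74·109515+5·1620674) = (239848801,16207480)

74 5
10951 740
1620674 109515
239848801 16207480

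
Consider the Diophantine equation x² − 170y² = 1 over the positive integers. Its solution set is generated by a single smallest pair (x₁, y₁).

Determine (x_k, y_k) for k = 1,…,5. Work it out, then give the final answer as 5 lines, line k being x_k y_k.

339 26
229841 17628
155831859 11951758
105653770561 8103274296
71633100608499 5494008020930

√170 = [13; 26, …], period ℓ=1 (odd) → k=1
a_0=13:  p_0=13·1+0=13,  q_0=13·0+1=1
a_1=26:  p_1=26·13+1=339,  q_1=26·1+0=26
(x₁, y₁) = (339, 26);  339² − 170·26² = 1 ✓
(x_2, y_2) = (339·339 + 170·26·26, 339·26 + 26·339) = (229841, 17628)
(x_3, y_3) = (339·229841 + 170·26·17628, 339·17628 + 26·229841) = (155831859, 11951758)
(x_4, y_4) = (339·155831859 + 170·26·11951758, 339·11951758 + 26·155831859) = (105653770561, 8103274296)
(x_5, y_5) = (339·105653770561 + 170·26·8103274296, 339·8103274296 + 26·105653770561) = (71633100608499, 5494008020930)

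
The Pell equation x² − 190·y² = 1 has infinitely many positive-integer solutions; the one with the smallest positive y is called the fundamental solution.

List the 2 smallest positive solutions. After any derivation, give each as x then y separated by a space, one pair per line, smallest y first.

[13; 1,3,1,1,1,…,3,1,26] for √190; ℓ=14 ⇒ convergent index 13
a_0=13:  p_0=13·1+0=13,  q_0=13·0+1=1
a_1=1:  p_1=1·13+1=14,  q_1=1·1+0=1
a_2=3:  p_2=3·14+13=55,  q_2=3·1+1=4
…
a_4=1:  p_4=1·69+55=124,  q_4=1·5+4=9
a_5=1:  p_5=1·124+69=193,  q_5=1·9+5=14
…
a_9=1:  p_9=1·2936+1213=4149,  q_9=1·213+88=301
…
a_11=1:  p_11=1·7085+4149=11234,  q_11=1·514+301=815
a_12=3:  p_12=3·11234+7085=40787,  q_12=3·815+514=2959
a_13=1:  p_13=1·40787+11234=52021,  q_13=1·2959+815=3774
→ (52021, 3774).  Check: 52021²=2706184441, 190·3774²=2706184440, difference 1.
(52021+3774√190)^2 = 5412368881 + 392654508√190

52021 3774
5412368881 392654508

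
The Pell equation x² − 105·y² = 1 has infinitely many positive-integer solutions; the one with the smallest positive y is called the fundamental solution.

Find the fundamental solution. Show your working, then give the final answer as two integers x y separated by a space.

41 4

√105 = [10; 4,20, …], period ℓ=2 (even) → k=1
i=0: a=10 ⇒ p=10, q=1
i=1: a=4 ⇒ p=41, q=4
fundamental: x₁=41, y₁=4  (since 1681 − 105·16 = 1)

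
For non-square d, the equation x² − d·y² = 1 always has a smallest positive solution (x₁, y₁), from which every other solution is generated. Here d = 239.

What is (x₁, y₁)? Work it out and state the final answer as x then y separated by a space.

d=239: √d = [15; 2,5,1,2,4,15,4,2,1,5,2,30] (ℓ=12, even), read p_11/q_11
step 0: (15, 1)  from 15·(1,0) + (0,1)
…
step 3: (201, 13)  from 1·(170,11) + (31,2)
…
step 5: (2489, 161)  from 4·(572,37) + (201,13)
…
step 7: (154117, 9969)  from 4·(37907,2452) + (2489,161)
step 8: (346141, 22390)  from 2·(154117,9969) + (37907,2452)
step 9: (500258, 32359)  from 1·(346141,22390) + (154117,9969)
step 10: (2847431, 184185)  from 5·(500258,32359) + (346141,22390)
step 11: (6195120, 400729)  from 2·(2847431,184185) + (500258,32359)
→ (6195120, 400729).  Check: 6195120²=38379511814400, 239·400729²=38379511814399, difference 1.

6195120 400729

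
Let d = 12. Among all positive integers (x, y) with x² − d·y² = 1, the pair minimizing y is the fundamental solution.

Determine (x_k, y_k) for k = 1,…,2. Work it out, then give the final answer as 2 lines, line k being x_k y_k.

√12 → a₀=3, period (2,6); ℓ=2 even so k=1
step 0: (3, 1)  from 3·(1,0) + (0,1)
step 1: (7, 2)  from 2·(3,1) + (1,0)
→ (7, 2).  Check: 7²=49, 12·2²=48, difference 1.
(7+2√12)^2 = 97 + 28√12

7 2
97 28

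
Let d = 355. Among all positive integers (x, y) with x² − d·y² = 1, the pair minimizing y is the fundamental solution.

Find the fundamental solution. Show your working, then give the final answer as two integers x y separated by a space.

d=355: √d = [18; 1,5,3,3,1,6,1,3,3,5,1,36] (ℓ=12, even), read p_11/q_11
step 0: (18, 1)  from 18·(1,0) + (0,1)
step 1: (19, 1)  from 1·(18,1) + (1,0)
step 2: (113, 6)  from 5·(19,1) + (18,1)
…
step 4: (1187, 63)  from 3·(358,19) + (113,6)
…
step 6: (10457, 555)  from 6·(1545,82) + (1187,63)
step 7: (12002, 637)  from 1·(10457,555) + (1545,82)
step 8: (46463, 2466)  from 3·(12002,637) + (10457,555)
step 9: (151391, 8035)  from 3·(46463,2466) + (12002,637)
step 10: (803418, 42641)  from 5·(151391,8035) + (46463,2466)
step 11: (954809, 50676)  from 1·(803418,42641) + (151391,8035)
fundamental: x₁=954809, y₁=50676  (since 911660226481 − 355·2568056976 = 1)

954809 50676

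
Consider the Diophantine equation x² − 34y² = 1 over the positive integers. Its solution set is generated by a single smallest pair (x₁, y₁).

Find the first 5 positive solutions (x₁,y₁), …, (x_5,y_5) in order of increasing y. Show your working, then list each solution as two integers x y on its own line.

35 6
2449 420
171395 29394
11995201 2057160
839492675 143971806

d=34: √d = [5; 1,4,1,10] (ℓ=4, even), read p_3/q_3
a_0=5:  p_0=5·1+0=5,  q_0=5·0+1=1
a_1=1:  p_1=1·5+1=6,  q_1=1·1+0=1
a_2=4:  p_2=4·6+5=29,  q_2=4·1+1=5
a_3=1:  p_3=1·29+6=35,  q_3=1·5+1=6
fundamental: x₁=35, y₁=6  (since 1225 − 34·36 = 1)
(x_2, y_2) = (35·35 + 34·6·6, 35·6 + 6·35) = (2449, 420)
(x_3, y_3) = (35·2449 + 34·6·420, 35·420 + 6·2449) = (171395, 29394)
(x_4, y_4) = (35·171395 + 34·6·29394, 35·29394 + 6·171395) = (11995201, 2057160)
(x_5, y_5) = (35·11995201 + 34·6·2057160, 35·2057160 + 6·11995201) = (839492675, 143971806)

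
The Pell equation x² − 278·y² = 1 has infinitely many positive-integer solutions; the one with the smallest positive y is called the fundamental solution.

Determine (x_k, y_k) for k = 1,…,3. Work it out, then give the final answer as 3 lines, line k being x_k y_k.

d=278: √d = [16; 1,2,16,2,1,32] (ℓ=6, even), read p_5/q_5
i=0: a=16 ⇒ p=16, q=1
i=1: a=1 ⇒ p=17, q=1
…
i=4: a=2 ⇒ p=1684, q=101
i=5: a=1 ⇒ p=2501, q=150
fundamental: x₁=2501, y₁=150  (since 6255001 − 278·22500 = 1)
(x_2, y_2) = (2501·2501 + 278·150·150, 2501·150 + 150·2501) = (12510001, 750300)
(x_3, y_3) = (2501·12510001 + 278·150·750300, 2501·750300 + 150·12510001) = (62575022501, 3753000450)

2501 150
12510001 750300
62575022501 3753000450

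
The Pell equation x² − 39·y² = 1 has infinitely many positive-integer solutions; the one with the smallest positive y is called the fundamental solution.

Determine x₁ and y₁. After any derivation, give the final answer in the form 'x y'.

d=39: √d = [6; 4,12] (ℓ=2, even), read p_1/q_1
i=0: a=6 ⇒ p=6, q=1
i=1: a=4 ⇒ p=25, q=4
fundamental: x₁=25, y₁=4  (since 625 − 39·16 = 1)

25 4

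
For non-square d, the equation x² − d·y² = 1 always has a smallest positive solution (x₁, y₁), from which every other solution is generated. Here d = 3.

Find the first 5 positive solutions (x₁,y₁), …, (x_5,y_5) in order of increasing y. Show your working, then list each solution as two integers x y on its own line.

2 1
7 4
26 15
97 56
362 209

√3 → a₀=1, period (1,2); ℓ=2 even so k=1
k=0  a_k=1  p_k/q_k = 1/1
k=1  a_k=1  p_k/q_k = 2/1
→ (2, 1).  Check: 2²=4, 3·1²=3, difference 1.
(2+1√3)^2 = 7 + 4√3
(2+1√3)^3 = 26 + 15√3
(2+1√3)^4 = 97 + 56√3
(2+1√3)^5 = 362 + 209√3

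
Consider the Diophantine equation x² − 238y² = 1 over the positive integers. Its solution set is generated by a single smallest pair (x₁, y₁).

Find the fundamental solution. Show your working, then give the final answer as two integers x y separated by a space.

11663 756

√238 → a₀=15, period (2,2,1,14,1,2,2,30); ℓ=8 even so k=7
i=0: a=15 ⇒ p=15, q=1
i=1: a=2 ⇒ p=31, q=2
…
i=3: a=1 ⇒ p=108, q=7
i=4: a=14 ⇒ p=1589, q=103
…
i=6: a=2 ⇒ p=4983, q=323
i=7: a=2 ⇒ p=11663, q=756
→ (11663, 756).  Check: 11663²=136025569, 238·756²=136025568, difference 1.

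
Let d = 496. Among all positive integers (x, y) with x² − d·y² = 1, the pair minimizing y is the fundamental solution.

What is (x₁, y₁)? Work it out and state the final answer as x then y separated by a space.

4620799 207480

√496 = [22; 3,1,2,4,1,…,1,3,44, …], period ℓ=16 (even) → k=15
step 0: (22, 1)  from 22·(1,0) + (0,1)
…
step 3: (245, 11)  from 2·(89,4) + (67,3)
step 4: (1069, 48)  from 4·(245,11) + (89,4)
…
step 6: (2383, 107)  from 1·(1314,59) + (1069,48)
step 7: (6080, 273)  from 2·(2383,107) + (1314,59)
…
step 9: (35166, 1579)  from 2·(14543,653) + (6080,273)
step 10: (49709, 2232)  from 1·(35166,1579) + (14543,653)
…
step 12: (389209, 17476)  from 4·(84875,3811) + (49709,2232)
…
step 14: (1252502, 56239)  from 1·(863293,38763) + (389209,17476)
step 15: (4620799, 207480)  from 3·(1252502,56239) + (863293,38763)
fundamental: x₁=4620799, y₁=207480  (since 21351783398401 − 496·43047950400 = 1)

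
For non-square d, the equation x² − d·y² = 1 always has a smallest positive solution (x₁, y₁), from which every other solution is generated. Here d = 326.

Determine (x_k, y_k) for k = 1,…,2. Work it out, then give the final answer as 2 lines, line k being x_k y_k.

√326 = [18; 18,36, …], period ℓ=2 (even) → k=1
a_0=18:  p_0=18·1+0=18,  q_0=18·0+1=1
a_1=18:  p_1=18·18+1=325,  q_1=18·1+0=18
→ (325, 18).  Check: 325²=105625, 326·18²=105624, difference 1.
k=2:  x_2 = 325·325+326·18·18 = 211249,  y_2 = 325·18+18·325 = 11700

325 18
211249 11700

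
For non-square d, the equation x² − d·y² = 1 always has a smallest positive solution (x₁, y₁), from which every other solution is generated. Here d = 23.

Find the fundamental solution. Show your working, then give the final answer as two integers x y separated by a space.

24 5

√23 = [4; 1,3,1,8, …], period ℓ=4 (even) → k=3
i=0: a=4 ⇒ p=4, q=1
i=1: a=1 ⇒ p=5, q=1
i=2: a=3 ⇒ p=19, q=4
i=3: a=1 ⇒ p=24, q=5
→ (24, 5).  Check: 24²=576, 23·5²=575, difference 1.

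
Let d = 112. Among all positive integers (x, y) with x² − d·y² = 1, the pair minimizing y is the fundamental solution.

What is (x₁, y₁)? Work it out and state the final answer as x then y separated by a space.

d=112: √d = [10; 1,1,2,1,1,20] (ℓ=6, even), read p_5/q_5
k=0  a_k=10  p_k/q_k = 10/1
…
k=2  a_k=1  p_k/q_k = 21/2
k=3  a_k=2  p_k/q_k = 53/5
k=4  a_k=1  p_k/q_k = 74/7
k=5  a_k=1  p_k/q_k = 127/12
(x₁, y₁) = (127, 12);  127² − 112·12² = 1 ✓

127 12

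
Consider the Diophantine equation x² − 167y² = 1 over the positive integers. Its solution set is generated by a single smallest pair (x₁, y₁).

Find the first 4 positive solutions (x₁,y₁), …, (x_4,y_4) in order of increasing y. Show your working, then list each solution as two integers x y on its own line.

d=167: √d = [12; 1,11,1,24] (ℓ=4, even), read p_3/q_3
k=0  a_k=12  p_k/q_k = 12/1
…
k=2  a_k=11  p_k/q_k = 155/12
k=3  a_k=1  p_k/q_k = 168/13
→ (168, 13).  Check: 168²=28224, 167·13²=28223, difference 1.
(168+13√167)^2 = 56447 + 4368√167
(168+13√167)^3 = 18966024 + 1467635√167
(168+13√167)^4 = 6372527617 + 493120992√167

168 13
56447 4368
18966024 1467635
6372527617 493120992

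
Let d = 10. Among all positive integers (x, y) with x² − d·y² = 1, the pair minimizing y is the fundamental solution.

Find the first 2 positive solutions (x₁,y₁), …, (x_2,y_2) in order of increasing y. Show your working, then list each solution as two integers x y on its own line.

19 6
721 228

√10 → a₀=3, period (6); ℓ=1 odd so k=1
i=0: a=3 ⇒ p=3, q=1
i=1: a=6 ⇒ p=19, q=6
→ (19, 6).  Check: 19²=361, 10·6²=360, difference 1.
k=2:  x_2 = 19·19+10·6·6 = 721,  y_2 = 19·6+6·19 = 228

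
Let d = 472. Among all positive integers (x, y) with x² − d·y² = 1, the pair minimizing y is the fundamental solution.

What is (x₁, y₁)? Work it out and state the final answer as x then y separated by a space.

√472 = [21; 1,2,1,1,1,…,2,1,42, …], period ℓ=14 (even) → k=13
i=0: a=21 ⇒ p=21, q=1
i=1: a=1 ⇒ p=22, q=1
…
i=3: a=1 ⇒ p=87, q=4
i=4: a=1 ⇒ p=152, q=7
…
i=7: a=5 ⇒ p=5779, q=266
…
i=10: a=1 ⇒ p=54227, q=2496
…
i=12: a=2 ⇒ p=222687, q=10250
i=13: a=1 ⇒ p=306917, q=14127
→ (306917, 14127).  Check: 306917²=94198044889, 472·14127²=94198044888, difference 1.

306917 14127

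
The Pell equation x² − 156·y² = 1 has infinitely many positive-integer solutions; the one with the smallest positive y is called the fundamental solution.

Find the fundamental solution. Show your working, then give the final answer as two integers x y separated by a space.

√156 = [12; 2,24, …], period ℓ=2 (even) → k=1
step 0: (12, 1)  from 12·(1,0) + (0,1)
step 1: (25, 2)  from 2·(12,1) + (1,0)
→ (25, 2).  Check: 25²=625, 156·2²=624, difference 1.

25 2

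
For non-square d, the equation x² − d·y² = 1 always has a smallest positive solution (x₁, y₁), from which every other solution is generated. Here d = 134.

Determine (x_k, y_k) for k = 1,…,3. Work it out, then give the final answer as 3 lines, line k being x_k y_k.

d=134: √d = [11; 1,1,2,1,3,…,1,1,22] (ℓ=14, even), read p_13/q_13
a_0=11:  p_0=11·1+0=11,  q_0=11·0+1=1
a_1=1:  p_1=1·11+1=12,  q_1=1·1+0=1
a_2=1:  p_2=1·12+11=23,  q_2=1·1+1=2
…
a_9=3:  p_9=3·4503+4121=17630,  q_9=3·389+356=1523
a_10=1:  p_10=1·17630+4503=22133,  q_10=1·1523+389=1912
…
a_12=1:  p_12=1·61896+22133=84029,  q_12=1·5347+1912=7259
a_13=1:  p_13=1·84029+61896=145925,  q_13=1·7259+5347=12606
fundamental: x₁=145925, y₁=12606  (since 21294105625 − 134·158911236 = 1)
(145925+12606√134)^2 = 42588211249 + 3679061100√134
(145925+12606√134)^3 = 12429369452874725 + 1073733982022394√134

145925 12606
42588211249 3679061100
12429369452874725 1073733982022394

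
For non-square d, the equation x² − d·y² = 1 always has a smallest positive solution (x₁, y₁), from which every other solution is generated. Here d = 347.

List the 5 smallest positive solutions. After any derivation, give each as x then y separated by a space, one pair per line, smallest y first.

√347 = [18; 1,1,1,2,4,…,1,1,36, …], period ℓ=14 (even) → k=13
k=0  a_k=18  p_k/q_k = 18/1
k=1  a_k=1  p_k/q_k = 19/1
…
k=3  a_k=1  p_k/q_k = 56/3
k=4  a_k=2  p_k/q_k = 149/8
k=5  a_k=4  p_k/q_k = 652/35
k=6  a_k=1  p_k/q_k = 801/43
k=7  a_k=17  p_k/q_k = 14269/766
…
k=9  a_k=4  p_k/q_k = 74549/4002
k=10  a_k=2  p_k/q_k = 164168/8813
k=11  a_k=1  p_k/q_k = 238717/12815
k=12  a_k=1  p_k/q_k = 402885/21628
k=13  a_k=1  p_k/q_k = 641602/34443
fundamental: x₁=641602, y₁=34443  (since 411653126404 − 347·1186320249 = 1)
n=2: (641602,34443)∘(641602,34443) = (641602·641602+347·34443·34443, 641602·34443+34443·641602) = (823306252807,44197395372)
n=3: (823306252807,44197395372)∘(641602,34443) = (641602·823306252807+347·34443·44197395372, 641602·44197395372+34443·823306252807) = (1056469876826312026,56714274530897445)
n=4: (1056469876826312026,56714274530897445)∘(641602,34443) = (641602·1056469876826312026+347·34443·56714274530897445, 641602·56714274530897445+34443·1056469876826312026) = (1355666371822207590758497,72775983935101527618408)
n=5: (1355666371822207590758497,72775983935101527618408)∘(641602,34443) = (641602·1355666371822207590758497+347·34443·72775983935101527618408, 641602·72775983935101527618408+34443·1355666371822207590758497) = (1739596510986687599414840072362,93386433689401306371520721787)

641602 34443
823306252807 44197395372
1056469876826312026 56714274530897445
1355666371822207590758497 72775983935101527618408
1739596510986687599414840072362 93386433689401306371520721787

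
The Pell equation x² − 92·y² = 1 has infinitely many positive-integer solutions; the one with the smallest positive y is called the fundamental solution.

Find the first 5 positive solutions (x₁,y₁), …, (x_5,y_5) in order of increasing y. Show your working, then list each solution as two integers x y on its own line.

√92 = [9; 1,1,2,4,2,1,1,18, …], period ℓ=8 (even) → k=7
a_0=9:  p_0=9·1+0=9,  q_0=9·0+1=1
a_1=1:  p_1=1·9+1=10,  q_1=1·1+0=1
…
a_3=2:  p_3=2·19+10=48,  q_3=2·2+1=5
a_4=4:  p_4=4·48+19=211,  q_4=4·5+2=22
a_5=2:  p_5=2·211+48=470,  q_5=2·22+5=49
a_6=1:  p_6=1·470+211=681,  q_6=1·49+22=71
a_7=1:  p_7=1·681+470=1151,  q_7=1·71+49=120
fundamental: x₁=1151, y₁=120  (since 1324801 − 92·14400 = 1)
n=2: (1151,120)∘(1151,120) = (1151·1151+92·120·120, 1151·120+120·1151) = (2649601,276240)
n=3: (2649601,276240)∘(1151,120) = (1151·2649601+92·120·276240, 1151·276240+120·2649601) = (6099380351,635904360)
n=4: (6099380351,635904360)∘(1151,120) = (1151·6099380351+92·120·635904360, 1151·635904360+120·6099380351) = (14040770918401,1463851560480)
n=5: (14040770918401,1463851560480)∘(1151,120) = (1151·14040770918401+92·120·1463851560480, 1151·1463851560480+120·14040770918401) = (32321848554778751,3369785656320600)

1151 120
2649601 276240
6099380351 635904360
14040770918401 1463851560480
32321848554778751 3369785656320600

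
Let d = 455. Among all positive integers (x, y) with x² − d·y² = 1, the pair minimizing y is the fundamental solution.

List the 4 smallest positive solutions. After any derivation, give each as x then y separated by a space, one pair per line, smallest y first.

[21; 3,42] for √455; ℓ=2 ⇒ convergent index 1
i=0: a=21 ⇒ p=21, q=1
i=1: a=3 ⇒ p=64, q=3
→ (64, 3).  Check: 64²=4096, 455·3²=4095, difference 1.
k=2:  x_2 = 64·64+455·3·3 = 8191,  y_2 = 64·3+3·64 = 384
k=3:  x_3 = 64·8191+455·3·384 = 1048384,  y_3 = 64·384+3·8191 = 49149
k=4:  x_4 = 64·1048384+455·3·49149 = 134184961,  y_4 = 64·49149+3·1048384 = 6290688

64 3
8191 384
1048384 49149
134184961 6290688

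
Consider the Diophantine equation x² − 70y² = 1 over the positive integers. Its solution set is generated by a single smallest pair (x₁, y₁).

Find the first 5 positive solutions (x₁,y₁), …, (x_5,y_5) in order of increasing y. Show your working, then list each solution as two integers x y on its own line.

251 30
126001 15060
63252251 7560090
31752504001 3795150120
15939693756251 1905157800150

[8; 2,1,2,1,2,16] for √70; ℓ=6 ⇒ convergent index 5
k=0  a_k=8  p_k/q_k = 8/1
…
k=3  a_k=2  p_k/q_k = 67/8
k=4  a_k=1  p_k/q_k = 92/11
k=5  a_k=2  p_k/q_k = 251/30
fundamental: x₁=251, y₁=30  (since 63001 − 70·900 = 1)
(x_2, y_2) = (251·251 + 70·30·30, 251·30 + 30·251) = (126001, 15060)
(x_3, y_3) = (251·126001 + 70·30·15060, 251·15060 + 30·126001) = (63252251, 7560090)
(x_4, y_4) = (251·63252251 + 70·30·7560090, 251·7560090 + 30·63252251) = (31752504001, 3795150120)
(x_5, y_5) = (251·31752504001 + 70·30·3795150120, 251·3795150120 + 30·31752504001) = (15939693756251, 1905157800150)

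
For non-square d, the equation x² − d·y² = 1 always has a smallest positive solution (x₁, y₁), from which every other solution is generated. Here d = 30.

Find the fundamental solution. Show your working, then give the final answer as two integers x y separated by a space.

√30 = [5; 2,10, …], period ℓ=2 (even) → k=1
k=0  a_k=5  p_k/q_k = 5/1
k=1  a_k=2  p_k/q_k = 11/2
→ (11, 2).  Check: 11²=121, 30·2²=120, difference 1.

11 2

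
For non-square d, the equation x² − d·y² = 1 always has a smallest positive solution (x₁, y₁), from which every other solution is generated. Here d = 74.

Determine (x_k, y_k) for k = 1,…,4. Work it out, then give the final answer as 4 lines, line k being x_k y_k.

[8; 1,1,1,1,16] for √74; ℓ=5 ⇒ convergent index 9
a_0=8:  p_0=8·1+0=8,  q_0=8·0+1=1
a_1=1:  p_1=1·8+1=9,  q_1=1·1+0=1
…
a_3=1:  p_3=1·17+9=26,  q_3=1·2+1=3
a_4=1:  p_4=1·26+17=43,  q_4=1·3+2=5
a_5=16:  p_5=16·43+26=714,  q_5=16·5+3=83
a_6=1:  p_6=1·714+43=757,  q_6=1·83+5=88
a_7=1:  p_7=1·757+714=1471,  q_7=1·88+83=171
a_8=1:  p_8=1·1471+757=2228,  q_8=1·171+88=259
a_9=1:  p_9=1·2228+1471=3699,  q_9=1·259+171=430
fundamental: x₁=3699, y₁=430  (since 13682601 − 74·184900 = 1)
(3699+430√74)^2 = 27365201 + 3181140√74
(3699+430√74)^3 = 202447753299 + 23534073290√74
(3699+430√74)^4 = 1497708451540801 + 174105071018280√74

3699 430
27365201 3181140
202447753299 23534073290
1497708451540801 174105071018280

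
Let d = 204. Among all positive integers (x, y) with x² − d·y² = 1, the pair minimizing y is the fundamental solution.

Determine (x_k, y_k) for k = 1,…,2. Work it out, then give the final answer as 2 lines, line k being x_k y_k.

4999 350
49980001 3499300

[14; 3,1,1,6,1,1,3,28] for √204; ℓ=8 ⇒ convergent index 7
i=0: a=14 ⇒ p=14, q=1
…
i=2: a=1 ⇒ p=57, q=4
i=3: a=1 ⇒ p=100, q=7
i=4: a=6 ⇒ p=657, q=46
i=5: a=1 ⇒ p=757, q=53
i=6: a=1 ⇒ p=1414, q=99
i=7: a=3 ⇒ p=4999, q=350
(x₁, y₁) = (4999, 350);  4999² − 204·350² = 1 ✓
(4999+350√204)^2 = 49980001 + 3499300√204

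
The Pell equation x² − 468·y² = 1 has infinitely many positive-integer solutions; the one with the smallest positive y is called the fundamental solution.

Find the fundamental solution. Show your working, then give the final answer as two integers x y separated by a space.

√468 = [21; 1,1,1,2,1,1,1,42, …], period ℓ=8 (even) → k=7
i=0: a=21 ⇒ p=21, q=1
i=1: a=1 ⇒ p=22, q=1
…
i=4: a=2 ⇒ p=173, q=8
…
i=6: a=1 ⇒ p=411, q=19
i=7: a=1 ⇒ p=649, q=30
fundamental: x₁=649, y₁=30  (since 421201 − 468·900 = 1)

649 30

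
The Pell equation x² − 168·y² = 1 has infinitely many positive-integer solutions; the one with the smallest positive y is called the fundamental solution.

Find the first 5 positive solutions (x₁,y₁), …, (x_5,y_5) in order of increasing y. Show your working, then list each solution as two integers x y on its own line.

13 1
337 26
8749 675
227137 17524
5896813 454949

d=168: √d = [12; 1,24] (ℓ=2, even), read p_1/q_1
a_0=12:  p_0=12·1+0=12,  q_0=12·0+1=1
a_1=1:  p_1=1·12+1=13,  q_1=1·1+0=1
(x₁, y₁) = (13, 1);  13² − 168·1² = 1 ✓
(13+1√168)^2 = 337 + 26√168
(13+1√168)^3 = 8749 + 675√168
(13+1√168)^4 = 227137 + 17524√168
(13+1√168)^5 = 5896813 + 454949√168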